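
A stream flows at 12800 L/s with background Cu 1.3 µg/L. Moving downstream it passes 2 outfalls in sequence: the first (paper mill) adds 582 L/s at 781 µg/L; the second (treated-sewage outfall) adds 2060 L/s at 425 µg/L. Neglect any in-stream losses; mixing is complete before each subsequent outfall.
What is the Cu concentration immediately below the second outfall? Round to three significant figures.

Below outfall 1: Q → 13380 L/s, C = (12800·1.300 + 582.0·781.0)/13380 = 35.21 µg/L.
Below outfall 2: Q → 15440 L/s, C = (13380·35.21 + 2060·425.0)/15440 = 87.21 µg/L.

87.2 µg/L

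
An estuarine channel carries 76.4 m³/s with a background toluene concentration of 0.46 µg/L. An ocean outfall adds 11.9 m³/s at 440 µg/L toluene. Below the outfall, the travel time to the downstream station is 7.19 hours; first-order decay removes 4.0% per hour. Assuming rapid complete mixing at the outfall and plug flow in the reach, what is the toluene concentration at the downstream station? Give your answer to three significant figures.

44.5 µg/L

Flow-weighted average: C = (76.40·0.4600 + 11.90·440.0) / 88.30 = 5271/88.30 = 59.70 µg/L.
4.0%/h lost → k = −ln(1 − 0.04) = 0.04082 h⁻¹.
After decay, C = 59.70 × e^(−kt) = 59.70 × 0.7456 = 44.51 µg/L.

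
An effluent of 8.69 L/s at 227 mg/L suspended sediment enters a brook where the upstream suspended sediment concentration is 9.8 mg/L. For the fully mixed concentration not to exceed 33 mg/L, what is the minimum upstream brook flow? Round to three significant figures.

Set C_mix = 33: (Q·9.800 + 8.690·227.0) / (Q + 8.690) = 33
→ Q = 8.690·(227.0 − 33)/(33 − 9.800) = 72.67 L/s.

72.7 L/s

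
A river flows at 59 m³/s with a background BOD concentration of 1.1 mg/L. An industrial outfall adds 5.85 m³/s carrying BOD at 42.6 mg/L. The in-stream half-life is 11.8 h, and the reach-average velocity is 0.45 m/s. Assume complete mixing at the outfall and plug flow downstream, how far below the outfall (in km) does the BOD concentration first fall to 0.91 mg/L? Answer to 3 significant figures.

46.1 km

After mixing, C = (59.00·1.100 + 5.850·42.60) / 64.85 = 314.1/64.85 = 4.844 mg/L.
Half-life 11.8 h → k = ln 2 / 11.8 = 0.05874 h⁻¹ = 1.410 d⁻¹.
Set 4.844·exp(−k·t) = 0.91 → t = ln(4.844/0.91)/k = 102500 s = 28.46 h.
Distance = v·t = 0.45·102500 = 46110 m = 46.11 km.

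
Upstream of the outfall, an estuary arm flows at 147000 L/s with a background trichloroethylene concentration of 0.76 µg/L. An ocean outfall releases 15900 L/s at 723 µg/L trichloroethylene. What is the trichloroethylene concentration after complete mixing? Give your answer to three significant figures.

71.3 µg/L

Conservation of mass: C = (147000·0.7600 + 15900·723.0) / 162900 = 11610000/162900 = 71.25 µg/L.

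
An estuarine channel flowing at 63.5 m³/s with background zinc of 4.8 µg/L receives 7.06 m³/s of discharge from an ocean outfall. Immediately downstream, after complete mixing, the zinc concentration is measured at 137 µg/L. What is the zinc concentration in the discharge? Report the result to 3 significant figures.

Mass balance: 63.50·4.800 + 7.060·Cₑ = 70.56·137.0
→ Cₑ = (70.56·137.0 − 63.50·4.800) / 7.060 = 1326 µg/L.

1330 µg/L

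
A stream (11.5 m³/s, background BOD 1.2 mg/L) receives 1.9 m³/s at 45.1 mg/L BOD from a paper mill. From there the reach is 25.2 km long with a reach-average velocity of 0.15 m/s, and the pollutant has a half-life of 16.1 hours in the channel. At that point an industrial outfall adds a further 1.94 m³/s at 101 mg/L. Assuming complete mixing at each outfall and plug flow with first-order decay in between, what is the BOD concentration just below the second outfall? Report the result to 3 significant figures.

Flow-weighted average: C = (11.50·1.200 + 1.900·45.10) / 13.40 = 99.49/13.40 = 7.425 mg/L; combined flow 13.40 m³/s.
Travel time t = 25.2·1000 / 0.15 = 168000 s = 46.67 h.
Half-life 16.1 h → k = ln 2 / 16.1 = 0.04305 h⁻¹ = 1.033 d⁻¹.
After decay, C = 7.425 × e^(−kt) = 7.425 × 0.1341 = 0.9957 mg/L.
Second outfall: C = (13.40·0.9957 + 1.940·101.0)/15.34 = 13.64 mg/L.

13.6 mg/L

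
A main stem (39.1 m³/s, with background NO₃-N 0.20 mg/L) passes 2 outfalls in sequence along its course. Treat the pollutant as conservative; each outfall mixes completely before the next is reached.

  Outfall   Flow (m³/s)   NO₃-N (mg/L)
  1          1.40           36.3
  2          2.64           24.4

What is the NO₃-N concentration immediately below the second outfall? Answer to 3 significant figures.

2.85 mg/L

Below outfall 1: Q → 40.50 m³/s, C = (39.10·0.2000 + 1.400·36.30)/40.50 = 1.448 mg/L.
Below outfall 2: Q → 43.14 m³/s, C = (40.50·1.448 + 2.640·24.40)/43.14 = 2.852 mg/L.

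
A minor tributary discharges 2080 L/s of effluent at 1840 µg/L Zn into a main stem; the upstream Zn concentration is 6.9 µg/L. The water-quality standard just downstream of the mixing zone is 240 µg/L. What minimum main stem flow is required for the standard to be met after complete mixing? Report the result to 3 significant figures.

14300 L/s

Set C_mix = 240: (Q·6.900 + 2080·1840) / (Q + 2080) = 240
→ Q = 2080·(1840 − 240)/(240 − 6.900) = 14280 L/s.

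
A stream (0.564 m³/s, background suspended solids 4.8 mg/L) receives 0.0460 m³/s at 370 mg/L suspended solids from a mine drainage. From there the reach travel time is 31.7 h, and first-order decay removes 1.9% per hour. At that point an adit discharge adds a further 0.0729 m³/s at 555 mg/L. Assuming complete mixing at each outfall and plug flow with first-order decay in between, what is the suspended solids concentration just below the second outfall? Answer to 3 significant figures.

Mass balance: C = (0.5640·4.800 + 0.04600·370.0) / 0.6100 = 19.73/0.6100 = 32.34 mg/L; combined flow 0.6100 m³/s.
1.9%/h lost → k = −ln(1 − 0.019) = 0.01918 h⁻¹.
Decay over the reach: 32.34·exp(−kt) = 32.34·0.5444 = 17.61 mg/L.
At the second outfall, C = (0.6100·17.61 + 0.07290·555.0) / (0.6100 + 0.07290) = 74.97 mg/L.

75.0 mg/L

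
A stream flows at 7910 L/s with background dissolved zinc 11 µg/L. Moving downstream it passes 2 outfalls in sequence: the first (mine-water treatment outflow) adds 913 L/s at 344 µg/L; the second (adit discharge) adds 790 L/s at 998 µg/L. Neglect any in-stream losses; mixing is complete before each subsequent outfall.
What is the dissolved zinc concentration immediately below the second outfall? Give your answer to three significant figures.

Below outfall 1: Q → 8823 L/s, C = (7910·11.00 + 913.0·344.0)/8823 = 45.46 µg/L.
Below outfall 2: Q → 9613 L/s, C = (8823·45.46 + 790.0·998.0)/9613 = 123.7 µg/L.

124 µg/L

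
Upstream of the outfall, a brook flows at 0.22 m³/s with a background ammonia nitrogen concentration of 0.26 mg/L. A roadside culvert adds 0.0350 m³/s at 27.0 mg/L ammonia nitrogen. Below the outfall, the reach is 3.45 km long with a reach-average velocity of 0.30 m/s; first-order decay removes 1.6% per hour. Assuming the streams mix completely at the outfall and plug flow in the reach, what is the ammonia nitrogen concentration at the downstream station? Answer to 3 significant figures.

3.73 mg/L

Conservation of mass: C = (0.2200·0.2600 + 0.03500·27.00) / 0.2550 = 1.002/0.2550 = 3.930 mg/L.
Travel time t = 3.45·1000 / 0.30 = 11500 s = 3.194 h.
1.6%/h lost → k = −ln(1 − 0.016) = 0.01613 h⁻¹.
Decay over the reach: 3.930·exp(−kt) = 3.930·0.9498 = 3.733 mg/L.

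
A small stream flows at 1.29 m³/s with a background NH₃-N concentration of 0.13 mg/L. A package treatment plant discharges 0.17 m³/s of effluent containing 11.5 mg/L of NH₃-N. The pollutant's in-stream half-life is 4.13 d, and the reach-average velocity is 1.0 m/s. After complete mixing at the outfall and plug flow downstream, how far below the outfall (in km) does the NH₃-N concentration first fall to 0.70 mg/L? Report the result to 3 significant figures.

376 km

Conservation of mass: C = (1.290·0.1300 + 0.1700·11.50) / 1.460 = 2.123/1.460 = 1.454 mg/L.
Half-life 4.13 d → k = ln 2 / 4.13 = 0.1678 d⁻¹.
Set 1.454·exp(−k·t) = 0.70 → t = ln(1.454/0.70)/k = 376300 s = 104.5 h.
Distance = v·t = 1.0·376300 = 376300 m = 376.3 km.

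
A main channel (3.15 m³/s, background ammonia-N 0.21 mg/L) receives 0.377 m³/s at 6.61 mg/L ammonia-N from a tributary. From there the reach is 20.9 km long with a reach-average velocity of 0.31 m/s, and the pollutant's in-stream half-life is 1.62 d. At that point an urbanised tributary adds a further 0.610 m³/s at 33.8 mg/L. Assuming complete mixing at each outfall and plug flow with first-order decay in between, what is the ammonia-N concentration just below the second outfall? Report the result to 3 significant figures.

After mixing, C = (3.150·0.2100 + 0.3770·6.610) / 3.527 = 3.153/3.527 = 0.8941 mg/L; combined flow 3.527 m³/s.
Travel time t = 20.9·1000 / 0.31 = 67420 s = 18.73 h.
Half-life 1.62 d → k = ln 2 / 1.62 = 0.4279 d⁻¹.
Decay over the reach: 0.8941·exp(−kt) = 0.8941·0.7161 = 0.6403 mg/L.
At the second outfall, C = (3.527·0.6403 + 0.6100·33.80) / (3.527 + 0.6100) = 5.530 mg/L.

5.53 mg/L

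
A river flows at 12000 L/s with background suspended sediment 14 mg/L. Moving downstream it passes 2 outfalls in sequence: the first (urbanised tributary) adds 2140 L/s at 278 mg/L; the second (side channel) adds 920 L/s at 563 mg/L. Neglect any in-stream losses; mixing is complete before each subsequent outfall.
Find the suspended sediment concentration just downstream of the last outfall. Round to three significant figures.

85.1 mg/L

After outfall 1: Q = 12000 + 2140 = 14140 L/s; C = (12000·14.00 + 2140·278.0)/14140 = 53.95 mg/L.
After outfall 2: Q = 14140 + 920.0 = 15060 L/s; C = (14140·53.95 + 920.0·563.0)/15060 = 85.05 mg/L.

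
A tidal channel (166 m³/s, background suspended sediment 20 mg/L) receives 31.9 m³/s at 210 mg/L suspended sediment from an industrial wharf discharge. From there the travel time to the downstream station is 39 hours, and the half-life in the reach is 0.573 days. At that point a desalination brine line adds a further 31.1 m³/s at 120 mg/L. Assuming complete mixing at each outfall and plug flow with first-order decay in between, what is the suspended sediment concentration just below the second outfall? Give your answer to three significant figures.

Mass balance: C = (166.0·20.00 + 31.90·210.0) / 197.9 = 10020/197.9 = 50.63 mg/L; combined flow 197.9 m³/s.
Half-life 0.573 d → k = ln 2 / 0.573 = 1.210 d⁻¹.
Applying C = C₀e^(−kt): 50.63 × 0.1401 = 7.090 mg/L.
At the second outfall, C = (197.9·7.090 + 31.10·120.0) / (197.9 + 31.10) = 22.42 mg/L.

22.4 mg/L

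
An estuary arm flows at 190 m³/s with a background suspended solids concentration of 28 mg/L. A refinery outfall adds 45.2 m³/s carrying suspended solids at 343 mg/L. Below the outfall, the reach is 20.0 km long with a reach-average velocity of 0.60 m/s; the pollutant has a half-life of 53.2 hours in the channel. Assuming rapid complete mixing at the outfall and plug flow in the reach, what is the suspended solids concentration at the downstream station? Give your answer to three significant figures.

After mixing, C = (190.0·28.00 + 45.20·343.0) / 235.2 = 20820/235.2 = 88.54 mg/L.
Travel time t = 20.0·1000 / 0.60 = 33330 s = 9.259 h.
Half-life 53.2 h → k = ln 2 / 53.2 = 0.01303 h⁻¹ = 0.3127 d⁻¹.
First-order decay: C = 88.54·exp(−k·t) = 88.54·0.8864 = 78.47 mg/L.

78.5 mg/L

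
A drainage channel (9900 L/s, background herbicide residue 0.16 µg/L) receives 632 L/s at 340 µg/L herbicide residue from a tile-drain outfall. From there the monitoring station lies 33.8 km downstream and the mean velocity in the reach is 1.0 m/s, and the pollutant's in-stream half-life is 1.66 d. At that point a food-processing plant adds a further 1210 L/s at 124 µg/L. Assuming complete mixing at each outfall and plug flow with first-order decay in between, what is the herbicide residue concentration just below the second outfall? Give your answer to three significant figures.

28.4 µg/L

Conservation of mass: C = (9900·0.1600 + 632.0·340.0) / 10530 = 216500/10530 = 20.55 µg/L; combined flow 10530 L/s.
Travel time t = 33.8·1000 / 1.0 = 33800 s = 9.389 h.
Half-life 1.66 d → k = ln 2 / 1.66 = 0.4176 d⁻¹.
After decay, C = 20.55 × e^(−kt) = 20.55 × 0.8493 = 17.46 µg/L.
Second outfall: C = (10530·17.46 + 1210·124.0)/11740 = 28.43 µg/L.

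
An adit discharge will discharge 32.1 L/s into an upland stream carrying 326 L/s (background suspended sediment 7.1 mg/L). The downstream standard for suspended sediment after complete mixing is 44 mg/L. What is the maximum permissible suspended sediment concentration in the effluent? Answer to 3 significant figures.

419 mg/L

At the limit, (Qr·Cr + Qe·Cₑ)/(Qr + Qe) = 44:
Cₑ = (358.1·44 − 326.0·7.100) / 32.10 = 418.7 mg/L.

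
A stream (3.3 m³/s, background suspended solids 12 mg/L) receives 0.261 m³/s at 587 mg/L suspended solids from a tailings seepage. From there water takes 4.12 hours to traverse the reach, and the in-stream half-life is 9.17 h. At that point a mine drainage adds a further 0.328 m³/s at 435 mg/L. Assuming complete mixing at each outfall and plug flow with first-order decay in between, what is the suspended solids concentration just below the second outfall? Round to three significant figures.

Mixed concentration C = ΣQC/ΣQ = (3.300·12.00 + 0.2610·587.0) / 3.561 = 192.8/3.561 = 54.14 mg/L; combined flow 3.561 m³/s.
Half-life 9.17 h → k = ln 2 / 9.17 = 0.07559 h⁻¹ = 1.814 d⁻¹.
Decay over the reach: 54.14·exp(−kt) = 54.14·0.7324 = 39.66 mg/L.
At the second outfall, C = (3.561·39.66 + 0.3280·435.0) / (3.561 + 0.3280) = 73.00 mg/L.

73.0 mg/L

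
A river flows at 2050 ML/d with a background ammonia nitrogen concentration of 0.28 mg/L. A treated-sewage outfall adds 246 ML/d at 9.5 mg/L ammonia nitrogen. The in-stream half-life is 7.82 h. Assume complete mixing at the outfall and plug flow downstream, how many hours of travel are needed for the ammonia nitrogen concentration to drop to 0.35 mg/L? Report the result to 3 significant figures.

14.5 h

Flow-weighted average: C = (2050·0.2800 + 246.0·9.500) / 2296 = 2911/2296 = 1.268 mg/L.
Half-life 7.82 h → k = ln 2 / 7.82 = 0.08864 h⁻¹ = 2.127 d⁻¹.
1.268·exp(−k·t) = 0.35 → t = ln(1.268/0.35)/k = 52280 s = 14.52 h.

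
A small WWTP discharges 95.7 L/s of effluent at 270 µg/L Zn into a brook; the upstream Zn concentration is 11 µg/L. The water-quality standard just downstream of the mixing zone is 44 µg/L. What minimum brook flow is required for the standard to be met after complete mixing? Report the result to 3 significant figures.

655 L/s

Set C_mix = 44: (Q·11.00 + 95.70·270.0) / (Q + 95.70) = 44
→ Q = 95.70·(270.0 − 44)/(44 − 11.00) = 655.4 L/s.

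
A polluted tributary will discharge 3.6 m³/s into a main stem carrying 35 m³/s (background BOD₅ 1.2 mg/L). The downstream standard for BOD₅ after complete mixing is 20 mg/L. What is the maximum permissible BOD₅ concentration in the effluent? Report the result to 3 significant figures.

203 mg/L

At the limit, (Qr·Cr + Qe·Cₑ)/(Qr + Qe) = 20:
Cₑ = (38.60·20 − 35.00·1.200) / 3.600 = 202.8 mg/L.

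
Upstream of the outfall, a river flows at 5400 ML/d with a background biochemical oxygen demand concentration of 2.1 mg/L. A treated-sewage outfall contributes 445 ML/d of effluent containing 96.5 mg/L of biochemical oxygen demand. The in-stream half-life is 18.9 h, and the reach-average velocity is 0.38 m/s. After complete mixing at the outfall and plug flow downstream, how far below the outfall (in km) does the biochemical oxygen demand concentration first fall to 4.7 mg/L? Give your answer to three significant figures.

25.4 km

Conservation of mass: C = (5400·2.100 + 445.0·96.50) / 5845 = 54280/5845 = 9.287 mg/L.
Half-life 18.9 h → k = ln 2 / 18.9 = 0.03667 h⁻¹ = 0.8802 d⁻¹.
Set 9.287·exp(−k·t) = 4.7 → t = ln(9.287/4.7)/k = 66850 s = 18.57 h.
Distance = v·t = 0.38·66850 = 25400 m = 25.40 km.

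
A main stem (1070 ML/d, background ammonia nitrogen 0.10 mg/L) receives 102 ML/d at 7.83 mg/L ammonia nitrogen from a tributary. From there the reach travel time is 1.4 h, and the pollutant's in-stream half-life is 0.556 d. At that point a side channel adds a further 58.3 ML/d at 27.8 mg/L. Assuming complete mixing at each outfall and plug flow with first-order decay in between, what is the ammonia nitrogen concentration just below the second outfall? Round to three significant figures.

Conservation of mass: C = (1070·0.1000 + 102.0·7.830) / 1172 = 905.7/1172 = 0.7727 mg/L; combined flow 1172 ML/d.
Half-life 0.556 d → k = ln 2 / 0.556 = 1.247 d⁻¹.
After decay, C = 0.7727 × e^(−kt) = 0.7727 × 0.9299 = 0.7185 mg/L.
Second outfall: C = (1172·0.7185 + 58.30·27.80)/1230 = 2.002 mg/L.

2.00 mg/L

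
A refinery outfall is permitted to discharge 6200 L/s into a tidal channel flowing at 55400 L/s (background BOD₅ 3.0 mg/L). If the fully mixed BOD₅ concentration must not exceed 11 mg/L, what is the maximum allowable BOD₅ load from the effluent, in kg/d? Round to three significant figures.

44200 kg/d

Mass balance at the limit: 55400·3.000 + 6200·Cₑ = 61600·11 → Cₑ = 82.48 mg/L.
6200 L/s = 6.200 m³/s. Load = 6.200 m³/s × 82.48 g/m³ × 86 400 s/d = 44180 kg/d.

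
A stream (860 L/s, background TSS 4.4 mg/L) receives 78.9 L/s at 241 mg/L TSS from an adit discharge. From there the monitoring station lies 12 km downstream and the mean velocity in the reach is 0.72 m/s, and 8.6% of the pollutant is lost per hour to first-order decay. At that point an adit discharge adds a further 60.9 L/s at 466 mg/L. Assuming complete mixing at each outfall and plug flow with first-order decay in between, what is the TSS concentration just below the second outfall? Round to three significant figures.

Mass balance: C = (860.0·4.400 + 78.90·241.0) / 938.9 = 22800/938.9 = 24.28 mg/L; combined flow 938.9 L/s.
Travel time t = 12·1000 / 0.72 = 16670 s = 4.630 h.
8.6%/h lost → k = −ln(1 − 0.086) = 0.08992 h⁻¹.
After decay, C = 24.28 × e^(−kt) = 24.28 × 0.6595 = 16.01 mg/L.
At the second outfall, C = (938.9·16.01 + 60.90·466.0) / (938.9 + 60.90) = 43.42 mg/L.

43.4 mg/L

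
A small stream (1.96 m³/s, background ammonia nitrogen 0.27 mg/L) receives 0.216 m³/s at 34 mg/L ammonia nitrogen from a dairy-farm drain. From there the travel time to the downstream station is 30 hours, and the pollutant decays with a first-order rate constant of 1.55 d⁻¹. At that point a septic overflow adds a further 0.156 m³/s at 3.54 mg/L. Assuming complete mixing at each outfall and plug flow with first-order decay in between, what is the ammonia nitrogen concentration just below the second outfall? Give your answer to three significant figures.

Flow-weighted average: C = (1.960·0.2700 + 0.2160·34.00) / 2.176 = 7.873/2.176 = 3.618 mg/L; combined flow 2.176 m³/s.
First-order decay: C = 3.618·exp(−k·t) = 3.618·0.1441 = 0.5213 mg/L.
Second outfall: C = (2.176·0.5213 + 0.1560·3.540)/2.332 = 0.7232 mg/L.

0.723 mg/L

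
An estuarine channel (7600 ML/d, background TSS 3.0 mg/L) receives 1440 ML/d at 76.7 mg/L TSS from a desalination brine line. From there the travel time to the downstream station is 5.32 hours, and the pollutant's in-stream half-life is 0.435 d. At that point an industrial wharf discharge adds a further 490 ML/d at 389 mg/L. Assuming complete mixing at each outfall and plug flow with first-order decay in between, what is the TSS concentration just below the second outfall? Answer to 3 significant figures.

Conservation of mass: C = (7600·3.000 + 1440·76.70) / 9040 = 133200/9040 = 14.74 mg/L; combined flow 9040 ML/d.
Half-life 0.435 d → k = ln 2 / 0.435 = 1.593 d⁻¹.
After decay, C = 14.74 × e^(−kt) = 14.74 × 0.7024 = 10.35 mg/L.
At the second outfall, C = (9040·10.35 + 490.0·389.0) / (9040 + 490.0) = 29.82 mg/L.

29.8 mg/L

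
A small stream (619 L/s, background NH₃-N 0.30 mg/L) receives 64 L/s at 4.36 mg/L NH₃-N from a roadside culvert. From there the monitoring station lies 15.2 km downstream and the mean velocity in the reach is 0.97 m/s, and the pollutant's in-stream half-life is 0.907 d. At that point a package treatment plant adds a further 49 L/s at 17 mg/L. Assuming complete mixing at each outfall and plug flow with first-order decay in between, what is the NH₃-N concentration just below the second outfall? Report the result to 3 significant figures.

After mixing, C = (619.0·0.3000 + 64.00·4.360) / 683.0 = 464.7/683.0 = 0.6804 mg/L; combined flow 683.0 L/s.
Travel time t = 15.2·1000 / 0.97 = 15670 s = 4.353 h.
Half-life 0.907 d → k = ln 2 / 0.907 = 0.7642 d⁻¹.
First-order decay: C = 0.6804·exp(−k·t) = 0.6804·0.8706 = 0.5924 mg/L.
Second outfall: C = (683.0·0.5924 + 49.00·17.00)/732.0 = 1.691 mg/L.

1.69 mg/L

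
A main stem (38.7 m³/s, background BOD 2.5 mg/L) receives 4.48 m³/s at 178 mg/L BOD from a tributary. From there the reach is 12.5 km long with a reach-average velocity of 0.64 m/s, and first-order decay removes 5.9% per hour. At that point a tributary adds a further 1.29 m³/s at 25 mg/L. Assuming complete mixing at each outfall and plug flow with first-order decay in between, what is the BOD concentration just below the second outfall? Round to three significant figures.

Mass balance: C = (38.70·2.500 + 4.480·178.0) / 43.18 = 894.2/43.18 = 20.71 mg/L; combined flow 43.18 m³/s.
Travel time t = 12.5·1000 / 0.64 = 19530 s = 5.425 h.
5.9%/h lost → k = −ln(1 − 0.059) = 0.06081 h⁻¹.
First-order decay: C = 20.71·exp(−k·t) = 20.71·0.7190 = 14.89 mg/L.
Second outfall: C = (43.18·14.89 + 1.290·25.00)/44.47 = 15.18 mg/L.

15.2 mg/L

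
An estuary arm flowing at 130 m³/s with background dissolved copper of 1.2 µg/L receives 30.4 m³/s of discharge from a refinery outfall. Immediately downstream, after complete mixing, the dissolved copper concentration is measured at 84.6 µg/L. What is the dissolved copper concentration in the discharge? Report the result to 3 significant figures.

441 µg/L

Mass balance: 130.0·1.200 + 30.40·Cₑ = 160.4·84.60
→ Cₑ = (160.4·84.60 − 130.0·1.200) / 30.40 = 441.2 µg/L.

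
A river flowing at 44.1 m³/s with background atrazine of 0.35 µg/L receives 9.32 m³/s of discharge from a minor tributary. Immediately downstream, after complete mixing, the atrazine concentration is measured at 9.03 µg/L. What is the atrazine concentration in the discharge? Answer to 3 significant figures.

50.1 µg/L

Mass balance: 44.10·0.3500 + 9.320·Cₑ = 53.42·9.030
→ Cₑ = (53.42·9.030 − 44.10·0.3500) / 9.320 = 50.10 µg/L.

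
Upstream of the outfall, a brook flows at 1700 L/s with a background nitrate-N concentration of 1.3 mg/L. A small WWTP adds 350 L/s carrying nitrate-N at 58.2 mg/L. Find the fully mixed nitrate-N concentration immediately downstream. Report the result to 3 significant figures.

11.0 mg/L

Flow-weighted average: C = (1700·1.300 + 350.0·58.20) / 2050 = 22580/2050 = 11.01 mg/L.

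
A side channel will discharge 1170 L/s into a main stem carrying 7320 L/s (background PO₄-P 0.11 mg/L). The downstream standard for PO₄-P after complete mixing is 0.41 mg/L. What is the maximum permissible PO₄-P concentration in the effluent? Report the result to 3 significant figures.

2.29 mg/L

At the limit, (Qr·Cr + Qe·Cₑ)/(Qr + Qe) = 0.41:
Cₑ = (8490·0.41 − 7320·0.1100) / 1170 = 2.287 mg/L.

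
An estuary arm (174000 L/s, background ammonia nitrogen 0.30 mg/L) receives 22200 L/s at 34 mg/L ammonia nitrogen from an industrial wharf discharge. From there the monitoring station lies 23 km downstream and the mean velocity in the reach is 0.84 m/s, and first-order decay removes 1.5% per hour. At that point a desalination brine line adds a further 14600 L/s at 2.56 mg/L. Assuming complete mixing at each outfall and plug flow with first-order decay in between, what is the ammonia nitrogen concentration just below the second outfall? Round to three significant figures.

Flow-weighted average: C = (174000·0.3000 + 22200·34.00) / 196200 = 807000/196200 = 4.113 mg/L; combined flow 196200 L/s.
Travel time t = 23·1000 / 0.84 = 27380 s = 7.606 h.
1.5%/h lost → k = −ln(1 − 0.015) = 0.01511 h⁻¹.
First-order decay: C = 4.113·exp(−k·t) = 4.113·0.8914 = 3.666 mg/L.
At the second outfall, C = (196200·3.666 + 14600·2.560) / (196200 + 14600) = 3.590 mg/L.

3.59 mg/L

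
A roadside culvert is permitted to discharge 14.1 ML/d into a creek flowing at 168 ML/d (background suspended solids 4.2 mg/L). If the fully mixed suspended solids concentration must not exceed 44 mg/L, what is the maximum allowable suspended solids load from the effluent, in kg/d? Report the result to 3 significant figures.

Mass balance at the limit: 168.0·4.200 + 14.10·Cₑ = 182.1·44 → Cₑ = 518.2 mg/L.
14.10 ML/d = 0.1632 m³/s. Load = 0.1632 m³/s × 518.2 g/m³ × 86 400 s/d = 7307 kg/d.

7310 kg/d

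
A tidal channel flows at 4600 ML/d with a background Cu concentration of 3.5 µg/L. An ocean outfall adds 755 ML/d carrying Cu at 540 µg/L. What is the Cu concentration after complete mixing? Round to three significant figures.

79.1 µg/L

Mass balance: C = (4600·3.500 + 755.0·540.0) / 5355 = 423800/5355 = 79.14 µg/L.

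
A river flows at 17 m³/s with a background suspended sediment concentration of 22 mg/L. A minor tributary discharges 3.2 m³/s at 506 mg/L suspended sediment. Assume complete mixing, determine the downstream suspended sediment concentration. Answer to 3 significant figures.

Mass balance: C = (17.00·22.00 + 3.200·506.0) / 20.20 = 1993/20.20 = 98.67 mg/L.

98.7 mg/L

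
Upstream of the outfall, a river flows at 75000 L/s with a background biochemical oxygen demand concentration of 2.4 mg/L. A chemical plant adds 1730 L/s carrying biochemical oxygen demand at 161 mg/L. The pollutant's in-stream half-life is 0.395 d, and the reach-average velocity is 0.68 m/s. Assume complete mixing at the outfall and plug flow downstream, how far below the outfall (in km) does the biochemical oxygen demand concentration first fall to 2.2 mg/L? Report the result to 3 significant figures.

Conservation of mass: C = (75000·2.400 + 1730·161.0) / 76730 = 458500/76730 = 5.976 mg/L.
Half-life 0.395 d → k = ln 2 / 0.395 = 1.755 d⁻¹.
Set 5.976·exp(−k·t) = 2.2 → t = ln(5.976/2.2)/k = 49200 s = 13.67 h.
Distance = v·t = 0.68·49200 = 33460 m = 33.46 km.

33.5 km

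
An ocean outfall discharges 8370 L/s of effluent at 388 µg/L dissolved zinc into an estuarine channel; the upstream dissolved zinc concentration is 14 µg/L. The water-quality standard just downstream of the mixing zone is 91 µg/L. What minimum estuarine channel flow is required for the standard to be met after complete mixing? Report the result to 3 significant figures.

32300 L/s

Set C_mix = 91: (Q·14.00 + 8370·388.0) / (Q + 8370) = 91
→ Q = 8370·(388.0 − 91)/(91 − 14.00) = 32280 L/s.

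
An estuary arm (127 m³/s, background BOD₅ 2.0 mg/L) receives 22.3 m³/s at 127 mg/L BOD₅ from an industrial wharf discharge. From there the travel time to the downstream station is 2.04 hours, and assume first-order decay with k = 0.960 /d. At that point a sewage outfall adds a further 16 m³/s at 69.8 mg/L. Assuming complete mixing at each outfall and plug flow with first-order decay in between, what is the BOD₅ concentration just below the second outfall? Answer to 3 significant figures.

24.0 mg/L

After mixing, C = (127.0·2.000 + 22.30·127.0) / 149.3 = 3086/149.3 = 20.67 mg/L; combined flow 149.3 m³/s.
First-order decay: C = 20.67·exp(−k·t) = 20.67·0.9216 = 19.05 mg/L.
Second outfall: C = (149.3·19.05 + 16.00·69.80)/165.3 = 23.96 mg/L.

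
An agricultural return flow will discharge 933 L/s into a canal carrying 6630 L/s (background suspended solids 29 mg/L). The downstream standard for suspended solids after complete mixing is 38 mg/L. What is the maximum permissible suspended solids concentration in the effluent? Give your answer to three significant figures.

At the limit, (Qr·Cr + Qe·Cₑ)/(Qr + Qe) = 38:
Cₑ = (7563·38 − 6630·29.00) / 933.0 = 102.0 mg/L.

102 mg/L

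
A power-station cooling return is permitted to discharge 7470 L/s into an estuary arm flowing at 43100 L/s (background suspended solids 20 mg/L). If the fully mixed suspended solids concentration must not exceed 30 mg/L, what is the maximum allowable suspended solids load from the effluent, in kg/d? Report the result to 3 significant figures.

56600 kg/d

Mass balance at the limit: 43100·20.00 + 7470·Cₑ = 50570·30 → Cₑ = 87.70 mg/L.
7470 L/s = 7.470 m³/s. Load = 7.470 m³/s × 87.70 g/m³ × 86 400 s/d = 56600 kg/d.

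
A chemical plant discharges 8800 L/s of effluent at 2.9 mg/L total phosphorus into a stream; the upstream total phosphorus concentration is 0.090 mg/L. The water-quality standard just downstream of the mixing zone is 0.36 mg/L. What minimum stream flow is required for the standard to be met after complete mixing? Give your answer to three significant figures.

Set C_mix = 0.36: (Q·0.09000 + 8800·2.900) / (Q + 8800) = 0.36
→ Q = 8800·(2.900 − 0.36)/(0.36 − 0.09000) = 82790 L/s.

82800 L/s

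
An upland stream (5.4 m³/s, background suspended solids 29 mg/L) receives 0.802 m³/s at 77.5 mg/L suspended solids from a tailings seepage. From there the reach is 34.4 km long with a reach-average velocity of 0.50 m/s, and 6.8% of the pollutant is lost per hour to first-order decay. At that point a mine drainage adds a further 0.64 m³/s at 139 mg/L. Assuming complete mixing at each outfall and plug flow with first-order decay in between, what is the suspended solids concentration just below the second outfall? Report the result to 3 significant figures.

Flow-weighted average: C = (5.400·29.00 + 0.8020·77.50) / 6.202 = 218.8/6.202 = 35.27 mg/L; combined flow 6.202 m³/s.
Travel time t = 34.4·1000 / 0.50 = 68800 s = 19.11 h.
6.8%/h lost → k = −ln(1 − 0.068) = 0.07042 h⁻¹.
Applying C = C₀e^(−kt): 35.27 × 0.2603 = 9.182 mg/L.
Second outfall: C = (6.202·9.182 + 0.6400·139.0)/6.842 = 21.33 mg/L.

21.3 mg/L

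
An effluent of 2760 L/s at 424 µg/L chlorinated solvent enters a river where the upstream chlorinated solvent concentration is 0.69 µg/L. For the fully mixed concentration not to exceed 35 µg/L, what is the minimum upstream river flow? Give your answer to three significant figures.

31300 L/s

Set C_mix = 35: (Q·0.6900 + 2760·424.0) / (Q + 2760) = 35
→ Q = 2760·(424.0 − 35)/(35 − 0.6900) = 31290 L/s.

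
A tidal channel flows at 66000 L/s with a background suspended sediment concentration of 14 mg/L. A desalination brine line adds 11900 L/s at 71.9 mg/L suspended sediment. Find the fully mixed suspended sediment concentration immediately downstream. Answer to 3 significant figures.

Flow-weighted average: C = (66000·14.00 + 11900·71.90) / 77900 = 1780000/77900 = 22.84 mg/L.

22.8 mg/L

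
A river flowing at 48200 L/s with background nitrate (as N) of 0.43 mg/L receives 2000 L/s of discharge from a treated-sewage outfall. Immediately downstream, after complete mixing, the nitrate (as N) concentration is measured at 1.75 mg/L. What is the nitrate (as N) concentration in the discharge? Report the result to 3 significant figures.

Mass balance: 48200·0.4300 + 2000·Cₑ = 50200·1.750
→ Cₑ = (50200·1.750 − 48200·0.4300) / 2000 = 33.56 mg/L.

33.6 mg/L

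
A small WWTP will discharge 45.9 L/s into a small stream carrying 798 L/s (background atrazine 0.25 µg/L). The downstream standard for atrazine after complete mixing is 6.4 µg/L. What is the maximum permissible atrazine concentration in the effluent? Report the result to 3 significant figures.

At the limit, (Qr·Cr + Qe·Cₑ)/(Qr + Qe) = 6.4:
Cₑ = (843.9·6.4 − 798.0·0.2500) / 45.90 = 113.3 µg/L.

113 µg/L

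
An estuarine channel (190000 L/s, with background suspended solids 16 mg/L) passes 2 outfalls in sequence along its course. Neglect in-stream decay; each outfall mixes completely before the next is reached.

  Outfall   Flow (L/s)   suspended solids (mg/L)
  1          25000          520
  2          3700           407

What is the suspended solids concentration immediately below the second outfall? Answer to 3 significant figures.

Below outfall 1: Q → 215000 L/s, C = (190000·16.00 + 25000·520.0)/215000 = 74.60 mg/L.
Below outfall 2: Q → 218700 L/s, C = (215000·74.60 + 3700·407.0)/218700 = 80.23 mg/L.

80.2 mg/L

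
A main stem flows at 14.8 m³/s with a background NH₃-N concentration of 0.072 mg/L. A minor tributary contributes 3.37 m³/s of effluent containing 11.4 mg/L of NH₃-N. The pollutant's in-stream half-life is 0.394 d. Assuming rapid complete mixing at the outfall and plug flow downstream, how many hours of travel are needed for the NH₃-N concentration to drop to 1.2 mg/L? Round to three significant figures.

8.10 h

After mixing, C = (14.80·0.07200 + 3.370·11.40) / 18.17 = 39.48/18.17 = 2.173 mg/L.
Half-life 0.394 d → k = ln 2 / 0.394 = 1.759 d⁻¹.
2.173·exp(−k·t) = 1.2 → t = ln(2.173/1.2)/k = 29160 s = 8.101 h.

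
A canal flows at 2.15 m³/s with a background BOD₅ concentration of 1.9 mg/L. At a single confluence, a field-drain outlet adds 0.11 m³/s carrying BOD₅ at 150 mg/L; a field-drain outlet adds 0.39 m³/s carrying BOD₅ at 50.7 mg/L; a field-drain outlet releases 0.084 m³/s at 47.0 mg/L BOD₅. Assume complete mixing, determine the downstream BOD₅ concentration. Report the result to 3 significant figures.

Mixed concentration C = ΣQC/ΣQ = (2.150·1.900 + 0.1100·150.0 + 0.3900·50.70 + 0.08400·47.00) / 2.734 = 44.31/2.734 = 16.21 mg/L.

16.2 mg/L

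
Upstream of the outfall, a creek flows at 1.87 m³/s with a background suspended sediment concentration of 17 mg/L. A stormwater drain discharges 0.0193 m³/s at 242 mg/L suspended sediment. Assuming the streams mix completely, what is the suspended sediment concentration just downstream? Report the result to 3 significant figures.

19.3 mg/L

Mass balance: C = (1.870·17.00 + 0.01930·242.0) / 1.889 = 36.46/1.889 = 19.30 mg/L.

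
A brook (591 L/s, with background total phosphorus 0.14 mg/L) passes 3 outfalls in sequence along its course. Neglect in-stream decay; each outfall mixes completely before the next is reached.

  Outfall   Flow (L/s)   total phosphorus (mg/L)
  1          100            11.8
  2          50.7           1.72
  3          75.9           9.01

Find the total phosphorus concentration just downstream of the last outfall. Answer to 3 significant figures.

2.49 mg/L

Outfall 1: combined Q = 691.0 L/s; C = (591.0·0.1400 + 100.0·11.80)/691.0 = 1.827 mg/L.
Outfall 2: combined Q = 741.7 L/s; C = (691.0·1.827 + 50.70·1.720)/741.7 = 1.820 mg/L.
Outfall 3: combined Q = 817.6 L/s; C = (741.7·1.820 + 75.90·9.010)/817.6 = 2.488 mg/L.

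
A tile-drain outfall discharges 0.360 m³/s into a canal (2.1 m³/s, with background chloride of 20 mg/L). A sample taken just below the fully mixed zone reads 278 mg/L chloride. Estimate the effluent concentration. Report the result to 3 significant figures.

Mass balance: 2.100·20.00 + 0.3600·Cₑ = 2.460·278.0
→ Cₑ = (2.460·278.0 − 2.100·20.00) / 0.3600 = 1783 mg/L.

1780 mg/L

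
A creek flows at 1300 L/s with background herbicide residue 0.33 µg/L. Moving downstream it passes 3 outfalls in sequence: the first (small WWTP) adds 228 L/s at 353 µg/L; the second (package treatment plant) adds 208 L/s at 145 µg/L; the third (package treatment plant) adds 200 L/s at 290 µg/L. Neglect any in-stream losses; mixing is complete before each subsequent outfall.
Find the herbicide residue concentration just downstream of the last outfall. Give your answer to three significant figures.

87.3 µg/L

Below outfall 1: Q → 1528 L/s, C = (1300·0.3300 + 228.0·353.0)/1528 = 52.95 µg/L.
Below outfall 2: Q → 1736 L/s, C = (1528·52.95 + 208.0·145.0)/1736 = 63.98 µg/L.
Below outfall 3: Q → 1936 L/s, C = (1736·63.98 + 200.0·290.0)/1936 = 87.33 µg/L.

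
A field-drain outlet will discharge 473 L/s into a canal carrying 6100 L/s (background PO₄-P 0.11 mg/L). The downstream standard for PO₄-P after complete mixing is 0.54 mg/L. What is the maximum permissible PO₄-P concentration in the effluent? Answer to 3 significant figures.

6.09 mg/L

At the limit, (Qr·Cr + Qe·Cₑ)/(Qr + Qe) = 0.54:
Cₑ = (6573·0.54 − 6100·0.1100) / 473.0 = 6.085 mg/L.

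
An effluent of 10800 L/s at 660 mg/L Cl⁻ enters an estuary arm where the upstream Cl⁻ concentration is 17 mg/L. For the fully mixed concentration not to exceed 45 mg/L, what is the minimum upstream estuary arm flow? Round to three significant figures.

237000 L/s

Set C_mix = 45: (Q·17.00 + 10800·660.0) / (Q + 10800) = 45
→ Q = 10800·(660.0 − 45)/(45 − 17.00) = 237200 L/s.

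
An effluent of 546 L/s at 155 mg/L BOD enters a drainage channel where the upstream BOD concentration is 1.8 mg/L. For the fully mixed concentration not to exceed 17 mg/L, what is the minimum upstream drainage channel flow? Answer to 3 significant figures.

Set C_mix = 17: (Q·1.800 + 546.0·155.0) / (Q + 546.0) = 17
→ Q = 546.0·(155.0 − 17)/(17 − 1.800) = 4957 L/s.

4960 L/s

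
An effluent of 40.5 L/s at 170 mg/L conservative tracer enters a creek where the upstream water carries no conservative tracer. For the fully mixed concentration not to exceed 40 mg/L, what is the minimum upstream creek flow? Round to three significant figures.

132 L/s

Set C_mix = 40: (Q·0 + 40.50·170.0) / (Q + 40.50) = 40
→ Q = 40.50·(170.0 − 40)/(40 − 0) = 131.6 L/s.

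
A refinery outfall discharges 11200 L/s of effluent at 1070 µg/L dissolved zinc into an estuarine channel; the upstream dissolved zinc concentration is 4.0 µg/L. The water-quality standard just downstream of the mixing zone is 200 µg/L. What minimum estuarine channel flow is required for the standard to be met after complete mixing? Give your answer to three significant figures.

49700 L/s

Set C_mix = 200: (Q·4.000 + 11200·1070) / (Q + 11200) = 200
→ Q = 11200·(1070 − 200)/(200 − 4.000) = 49710 L/s.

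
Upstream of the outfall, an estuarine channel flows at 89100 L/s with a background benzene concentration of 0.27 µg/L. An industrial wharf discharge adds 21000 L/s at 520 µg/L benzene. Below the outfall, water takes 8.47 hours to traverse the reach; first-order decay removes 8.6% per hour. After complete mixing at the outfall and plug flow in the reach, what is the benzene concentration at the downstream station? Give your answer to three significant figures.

Flow-weighted average: C = (89100·0.2700 + 21000·520.0) / 110100 = 10940000/110100 = 99.40 µg/L.
8.6%/h lost → k = −ln(1 − 0.086) = 0.08992 h⁻¹.
First-order decay: C = 99.40·exp(−k·t) = 99.40·0.4669 = 46.41 µg/L.

46.4 µg/L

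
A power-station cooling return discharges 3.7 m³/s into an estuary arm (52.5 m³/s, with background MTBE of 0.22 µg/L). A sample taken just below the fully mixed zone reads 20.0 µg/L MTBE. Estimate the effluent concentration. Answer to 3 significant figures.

301 µg/L

Mass balance: 52.50·0.2200 + 3.700·Cₑ = 56.20·20.00
→ Cₑ = (56.20·20.00 − 52.50·0.2200) / 3.700 = 300.7 µg/L.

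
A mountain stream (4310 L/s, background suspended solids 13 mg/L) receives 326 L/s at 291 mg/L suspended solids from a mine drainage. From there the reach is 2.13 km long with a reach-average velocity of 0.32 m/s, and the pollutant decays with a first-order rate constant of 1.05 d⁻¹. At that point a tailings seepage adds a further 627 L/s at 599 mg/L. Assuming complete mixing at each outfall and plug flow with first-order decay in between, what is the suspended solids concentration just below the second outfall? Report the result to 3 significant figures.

After mixing, C = (4310·13.00 + 326.0·291.0) / 4636 = 150900/4636 = 32.55 mg/L; combined flow 4636 L/s.
Travel time t = 2.13·1000 / 0.32 = 6656 s = 1.849 h.
Decay over the reach: 32.55·exp(−kt) = 32.55·0.9223 = 30.02 mg/L.
Second outfall: C = (4636·30.02 + 627.0·599.0)/5263 = 97.80 mg/L.

97.8 mg/L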